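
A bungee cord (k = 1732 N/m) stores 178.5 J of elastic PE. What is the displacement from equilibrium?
x = √(2·PE/k) = √(2·178.5/1732) = 0.454 m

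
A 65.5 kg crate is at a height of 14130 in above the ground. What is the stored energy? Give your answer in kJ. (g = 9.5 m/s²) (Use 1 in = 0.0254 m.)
Convert to SI: m = 65.5 kg, h = 358.902 m
PE = mgh = (65.5)(9.5)(358.902) = 223327 J = 223.3 kJ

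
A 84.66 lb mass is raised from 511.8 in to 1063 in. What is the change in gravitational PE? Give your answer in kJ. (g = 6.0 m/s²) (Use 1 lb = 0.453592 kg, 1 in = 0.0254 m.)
Convert to SI: m = 38.4011 kg, Δh = 14.0005 m
ΔPE = mgΔh = (38.4011)(6.0)(14.0005) = 3225.8 J = 3.226 kJ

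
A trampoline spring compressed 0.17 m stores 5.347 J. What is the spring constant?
k = 2·PE/x² = 2·5.347/(0.17)² = 370.0 N/m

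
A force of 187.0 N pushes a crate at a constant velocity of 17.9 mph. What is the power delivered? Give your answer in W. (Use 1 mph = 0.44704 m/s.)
Convert to SI: F = 187.0 N, v = 8.00202 m/s
P = Fv = (187.0)(8.00202) = 1496 W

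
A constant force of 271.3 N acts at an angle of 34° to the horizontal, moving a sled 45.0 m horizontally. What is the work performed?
W = F·d·cosθ = (271.3)(45.0)cos(34°) = 10120 J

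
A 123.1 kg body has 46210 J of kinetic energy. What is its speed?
v = √(2·KE/m) = √(2·46210/123.1) = 27.4 m/s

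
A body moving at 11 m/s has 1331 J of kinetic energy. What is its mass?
m = 2·KE/v² = 2·1331/(11)² = 22.0 kg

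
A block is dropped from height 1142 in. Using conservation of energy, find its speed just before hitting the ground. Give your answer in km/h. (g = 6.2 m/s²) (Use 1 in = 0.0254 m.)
Convert to SI: h = 29.0068 m
mgh = ½mv² ⇒ v = √(2gh) = √(2·6.2·29.0068) = 18.9653 m/s = 68.28 km/h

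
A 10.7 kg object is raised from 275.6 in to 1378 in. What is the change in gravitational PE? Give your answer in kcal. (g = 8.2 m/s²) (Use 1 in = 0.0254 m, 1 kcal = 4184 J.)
Convert to SI: m = 10.7 kg, Δh = 28.001 m
ΔPE = mgΔh = (10.7)(8.2)(28.001) = 2456.8 J = 0.5872 kcal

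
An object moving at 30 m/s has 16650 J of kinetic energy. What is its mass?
m = 2·KE/v² = 2·16650/(30)² = 37.0 kg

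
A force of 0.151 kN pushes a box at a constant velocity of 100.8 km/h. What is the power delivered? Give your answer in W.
Convert to SI: F = 151.0 N, v = 28.0 m/s
P = Fv = (151.0)(28.0) = 4228 W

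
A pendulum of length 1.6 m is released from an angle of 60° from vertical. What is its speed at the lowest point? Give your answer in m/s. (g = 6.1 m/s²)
h = L(1 − cosθ) = 1.6(1 − cos60°) = 0.8 m
v = √(2gh) = √(2·6.1·0.8) = 3.124 m/s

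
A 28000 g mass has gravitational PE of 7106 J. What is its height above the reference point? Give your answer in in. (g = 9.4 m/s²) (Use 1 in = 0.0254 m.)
Convert to SI: m = 28.0 kg, PE = 7106.0 J
h = PE/(mg) = 7106.0/(28.0·9.4) = 26.9985 m = 1063 in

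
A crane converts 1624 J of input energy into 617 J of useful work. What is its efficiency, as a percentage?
η = W_out/W_in = 617/1624 = 37.99%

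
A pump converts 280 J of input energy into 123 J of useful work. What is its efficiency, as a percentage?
η = W_out/W_in = 123/280 = 43.93%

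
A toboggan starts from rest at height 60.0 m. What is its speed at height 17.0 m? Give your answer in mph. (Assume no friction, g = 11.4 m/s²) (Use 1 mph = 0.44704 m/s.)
mgh₁ = mgh₂ + ½mv² ⇒ v = √(2g(h₁−h₂)) = √(2·11.4·43.0) = 31.3113 m/s = 70.04 mph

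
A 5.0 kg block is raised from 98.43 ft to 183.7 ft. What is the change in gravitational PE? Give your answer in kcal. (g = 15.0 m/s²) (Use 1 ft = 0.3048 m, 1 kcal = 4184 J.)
Convert to SI: m = 5.0 kg, Δh = 25.9903 m
ΔPE = mgΔh = (5.0)(15.0)(25.9903) = 1949.27 J = 0.4659 kcal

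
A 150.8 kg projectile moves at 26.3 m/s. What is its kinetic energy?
KE = ½mv² = ½(150.8)(26.3)² = 52150 J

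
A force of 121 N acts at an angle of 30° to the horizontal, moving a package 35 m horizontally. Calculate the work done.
W = F·d·cosθ = (121)(35)cos(30°) = 3668 J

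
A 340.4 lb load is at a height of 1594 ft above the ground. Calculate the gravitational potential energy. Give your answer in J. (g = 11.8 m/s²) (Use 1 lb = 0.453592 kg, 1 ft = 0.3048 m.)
Convert to SI: m = 154.403 kg, h = 485.851 m
PE = mgh = (154.403)(11.8)(485.851) = 885200 J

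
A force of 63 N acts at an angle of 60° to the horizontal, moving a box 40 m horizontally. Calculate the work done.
W = F·d·cosθ = (63)(40)cos(60°) = 1260 J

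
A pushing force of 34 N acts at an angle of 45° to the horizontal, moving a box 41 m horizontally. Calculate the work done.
W = F·d·cosθ = (34)(41)cos(45°) = 985.7 J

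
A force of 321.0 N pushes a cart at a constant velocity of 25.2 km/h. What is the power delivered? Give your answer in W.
Convert to SI: F = 321.0 N, v = 7.0 m/s
P = Fv = (321.0)(7.0) = 2247 W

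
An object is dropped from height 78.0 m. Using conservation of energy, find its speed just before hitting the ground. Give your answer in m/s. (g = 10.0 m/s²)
mgh = ½mv² ⇒ v = √(2gh) = √(2·10.0·78.0) = 39.5 m/s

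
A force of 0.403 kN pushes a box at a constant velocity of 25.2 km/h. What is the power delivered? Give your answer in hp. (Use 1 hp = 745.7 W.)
Convert to SI: F = 403.0 N, v = 7.0 m/s
P = Fv = (403.0)(7.0) = 2821.0 W = 3.783 hp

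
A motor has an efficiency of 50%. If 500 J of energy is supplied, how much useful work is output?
W_out = η·W_in = 0.5·500 = 250.0 J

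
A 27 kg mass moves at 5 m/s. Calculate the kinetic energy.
KE = ½mv² = ½(27)(5)² = 337.5 J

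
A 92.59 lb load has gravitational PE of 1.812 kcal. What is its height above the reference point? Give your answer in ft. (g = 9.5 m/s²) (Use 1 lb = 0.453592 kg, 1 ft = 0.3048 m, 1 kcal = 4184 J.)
Convert to SI: m = 41.9981 kg, PE = 7581.41 J
h = PE/(mg) = 7581.41/(41.9981·9.5) = 19.0019 m = 62.34 ft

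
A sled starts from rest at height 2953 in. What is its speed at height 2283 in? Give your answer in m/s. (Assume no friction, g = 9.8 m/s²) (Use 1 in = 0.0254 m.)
Convert to SI: h₁−h₂ = 17.018 m
mgh₁ = mgh₂ + ½mv² ⇒ v = √(2g(h₁−h₂)) = √(2·9.8·17.018) = 18.26 m/s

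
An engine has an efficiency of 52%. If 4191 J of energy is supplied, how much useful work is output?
W_out = η·W_in = 0.52·4191 = 2179.32 J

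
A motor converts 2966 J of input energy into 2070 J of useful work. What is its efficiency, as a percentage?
η = W_out/W_in = 2070/2966 = 69.79%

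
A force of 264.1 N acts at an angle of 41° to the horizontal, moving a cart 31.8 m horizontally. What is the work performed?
W = F·d·cosθ = (264.1)(31.8)cos(41°) = 6338 J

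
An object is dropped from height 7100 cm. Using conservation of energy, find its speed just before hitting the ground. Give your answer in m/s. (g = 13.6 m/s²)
Convert to SI: h = 71.0 m
mgh = ½mv² ⇒ v = √(2gh) = √(2·13.6·71.0) = 43.95 m/s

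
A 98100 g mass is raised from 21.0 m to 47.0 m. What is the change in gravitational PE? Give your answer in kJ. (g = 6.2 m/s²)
Convert to SI: m = 98.1 kg, Δh = 26.0 m
ΔPE = mgΔh = (98.1)(6.2)(26.0) = 15813.7 J = 15.81 kJ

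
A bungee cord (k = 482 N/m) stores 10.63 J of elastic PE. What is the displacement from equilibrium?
x = √(2·PE/k) = √(2·10.63/482) = 0.21 m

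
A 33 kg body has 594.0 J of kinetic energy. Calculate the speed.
v = √(2·KE/m) = √(2·594.0/33) = 6.0 m/s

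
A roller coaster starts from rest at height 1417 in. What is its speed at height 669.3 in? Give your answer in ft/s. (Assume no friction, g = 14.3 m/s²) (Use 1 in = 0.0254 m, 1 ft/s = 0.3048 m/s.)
Convert to SI: h₁−h₂ = 18.9916 m
mgh₁ = mgh₂ + ½mv² ⇒ v = √(2g(h₁−h₂)) = √(2·14.3·18.9916) = 23.3058 m/s = 76.46 ft/s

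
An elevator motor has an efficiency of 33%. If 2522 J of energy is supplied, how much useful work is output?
W_out = η·W_in = 0.33·2522 = 832.26 J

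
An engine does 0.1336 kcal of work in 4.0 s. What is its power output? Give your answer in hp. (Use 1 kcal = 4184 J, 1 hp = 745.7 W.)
Convert to SI: W = 558.982 J, t = 4.0 s
P = W/t = 558.982/4.0 = 139.746 W = 0.1874 hp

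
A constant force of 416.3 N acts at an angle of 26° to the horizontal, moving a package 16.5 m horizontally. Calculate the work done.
W = F·d·cosθ = (416.3)(16.5)cos(26°) = 6174 J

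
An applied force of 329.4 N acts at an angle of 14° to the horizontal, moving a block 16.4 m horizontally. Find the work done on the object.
W = F·d·cosθ = (329.4)(16.4)cos(14°) = 5242 J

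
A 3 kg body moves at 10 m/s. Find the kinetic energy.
KE = ½mv² = ½(3)(10)² = 150.0 J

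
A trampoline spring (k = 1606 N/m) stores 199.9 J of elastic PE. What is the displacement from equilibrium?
x = √(2·PE/k) = √(2·199.9/1606) = 0.4989 m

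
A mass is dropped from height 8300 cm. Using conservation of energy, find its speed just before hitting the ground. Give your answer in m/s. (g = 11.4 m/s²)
Convert to SI: h = 83.0 m
mgh = ½mv² ⇒ v = √(2gh) = √(2·11.4·83.0) = 43.5 m/s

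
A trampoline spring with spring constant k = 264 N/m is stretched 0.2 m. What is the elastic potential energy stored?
PE = ½kx² = ½(264)(0.2)² = 5.28 J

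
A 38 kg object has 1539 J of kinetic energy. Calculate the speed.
v = √(2·KE/m) = √(2·1539/38) = 9.0 m/s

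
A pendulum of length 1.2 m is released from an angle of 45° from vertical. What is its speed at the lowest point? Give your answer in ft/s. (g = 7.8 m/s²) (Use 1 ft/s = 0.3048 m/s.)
h = L(1 − cosθ) = 1.2(1 − cos45°) = 0.351472 m
v = √(2gh) = √(2·7.8·0.351472) = 2.34157 m/s = 7.682 ft/s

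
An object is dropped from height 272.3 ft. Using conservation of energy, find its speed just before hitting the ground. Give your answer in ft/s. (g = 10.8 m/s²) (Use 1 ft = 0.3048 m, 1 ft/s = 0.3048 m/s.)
Convert to SI: h = 82.997 m
mgh = ½mv² ⇒ v = √(2gh) = √(2·10.8·82.997) = 42.3407 m/s = 138.9 ft/s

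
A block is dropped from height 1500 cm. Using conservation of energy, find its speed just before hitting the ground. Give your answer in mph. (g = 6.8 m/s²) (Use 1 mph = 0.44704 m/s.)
Convert to SI: h = 15.0 m
mgh = ½mv² ⇒ v = √(2gh) = √(2·6.8·15.0) = 14.2829 m/s = 31.95 mph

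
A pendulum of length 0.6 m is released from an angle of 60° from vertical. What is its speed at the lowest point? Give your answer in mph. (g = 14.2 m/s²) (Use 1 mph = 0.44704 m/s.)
h = L(1 − cosθ) = 0.6(1 − cos60°) = 0.3 m
v = √(2gh) = √(2·14.2·0.3) = 2.9189 m/s = 6.529 mph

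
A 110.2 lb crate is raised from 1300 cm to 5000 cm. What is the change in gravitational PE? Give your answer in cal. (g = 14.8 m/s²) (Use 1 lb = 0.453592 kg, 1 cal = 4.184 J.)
Convert to SI: m = 49.9858 kg, Δh = 37.0 m
ΔPE = mgΔh = (49.9858)(14.8)(37.0) = 27372.2 J = 6542 cal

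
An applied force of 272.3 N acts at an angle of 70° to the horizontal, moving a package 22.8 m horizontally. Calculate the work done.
W = F·d·cosθ = (272.3)(22.8)cos(70°) = 2123 J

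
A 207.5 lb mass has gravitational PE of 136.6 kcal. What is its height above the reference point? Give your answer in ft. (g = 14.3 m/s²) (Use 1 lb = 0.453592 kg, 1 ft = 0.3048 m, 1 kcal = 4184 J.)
Convert to SI: m = 94.1203 kg, PE = 571534 J
h = PE/(mg) = 571534/(94.1203·14.3) = 424.642 m = 1393 ft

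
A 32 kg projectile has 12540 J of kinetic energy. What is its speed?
v = √(2·KE/m) = √(2·12540/32) = 28.0 m/s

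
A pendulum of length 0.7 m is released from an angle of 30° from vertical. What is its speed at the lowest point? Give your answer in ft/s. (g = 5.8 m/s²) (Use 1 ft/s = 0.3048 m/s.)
h = L(1 − cosθ) = 0.7(1 − cos30°) = 0.0937822 m
v = √(2gh) = √(2·5.8·0.0937822) = 1.04301 m/s = 3.422 ft/s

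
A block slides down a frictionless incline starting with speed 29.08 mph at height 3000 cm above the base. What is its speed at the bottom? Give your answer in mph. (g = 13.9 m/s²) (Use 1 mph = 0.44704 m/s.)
Convert to SI: v₀ = 12.9999 m/s, h = 30.0 m
½mv₀² + mgh = ½mv² ⇒ v = √(v₀² + 2gh) = √(12.9999² + 2·13.9·30.0) = 31.6701 m/s = 70.84 mph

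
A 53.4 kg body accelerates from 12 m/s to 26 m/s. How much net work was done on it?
W = ΔKE = ½m(v₂² − v₁²) = ½(53.4)(26² − 12²) = 14204.4 J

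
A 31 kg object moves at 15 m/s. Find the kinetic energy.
KE = ½mv² = ½(31)(15)² = 3487.5 J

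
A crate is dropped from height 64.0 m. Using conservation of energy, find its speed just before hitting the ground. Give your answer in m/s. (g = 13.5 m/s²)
mgh = ½mv² ⇒ v = √(2gh) = √(2·13.5·64.0) = 41.57 m/s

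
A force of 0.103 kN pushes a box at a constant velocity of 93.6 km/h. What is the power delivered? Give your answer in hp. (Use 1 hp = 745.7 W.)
Convert to SI: F = 103.0 N, v = 26.0 m/s
P = Fv = (103.0)(26.0) = 2678.0 W = 3.591 hp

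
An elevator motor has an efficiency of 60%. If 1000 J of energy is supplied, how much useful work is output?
W_out = η·W_in = 0.6·1000 = 600.0 J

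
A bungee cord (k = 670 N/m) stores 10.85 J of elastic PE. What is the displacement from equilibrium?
x = √(2·PE/k) = √(2·10.85/670) = 0.18 m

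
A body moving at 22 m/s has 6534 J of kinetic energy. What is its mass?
m = 2·KE/v² = 2·6534/(22)² = 27.0 kg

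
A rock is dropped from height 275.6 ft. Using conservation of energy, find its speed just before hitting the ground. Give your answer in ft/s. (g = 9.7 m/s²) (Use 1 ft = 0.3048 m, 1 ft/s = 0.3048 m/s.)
Convert to SI: h = 84.0029 m
mgh = ½mv² ⇒ v = √(2gh) = √(2·9.7·84.0029) = 40.369 m/s = 132.4 ft/s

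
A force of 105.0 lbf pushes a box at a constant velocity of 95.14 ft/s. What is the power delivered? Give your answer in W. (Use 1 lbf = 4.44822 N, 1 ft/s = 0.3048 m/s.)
Convert to SI: F = 467.063 N, v = 28.9987 m/s
P = Fv = (467.063)(28.9987) = 13540 W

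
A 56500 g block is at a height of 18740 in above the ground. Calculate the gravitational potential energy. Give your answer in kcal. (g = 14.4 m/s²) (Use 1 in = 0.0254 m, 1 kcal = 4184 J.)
Convert to SI: m = 56.5 kg, h = 475.996 m
PE = mgh = (56.5)(14.4)(475.996) = 387270 J = 92.56 kcal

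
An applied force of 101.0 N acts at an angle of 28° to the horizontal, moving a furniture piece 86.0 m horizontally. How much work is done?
W = F·d·cosθ = (101.0)(86.0)cos(28°) = 7669 J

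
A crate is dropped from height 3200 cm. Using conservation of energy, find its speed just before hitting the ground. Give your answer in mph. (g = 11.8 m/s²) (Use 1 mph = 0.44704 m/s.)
Convert to SI: h = 32.0 m
mgh = ½mv² ⇒ v = √(2gh) = √(2·11.8·32.0) = 27.4809 m/s = 61.47 mph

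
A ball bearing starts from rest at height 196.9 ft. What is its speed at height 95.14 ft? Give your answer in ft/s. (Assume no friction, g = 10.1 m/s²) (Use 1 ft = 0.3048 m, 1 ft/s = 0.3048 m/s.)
Convert to SI: h₁−h₂ = 31.0164 m
mgh₁ = mgh₂ + ½mv² ⇒ v = √(2g(h₁−h₂)) = √(2·10.1·31.0164) = 25.0306 m/s = 82.12 ft/s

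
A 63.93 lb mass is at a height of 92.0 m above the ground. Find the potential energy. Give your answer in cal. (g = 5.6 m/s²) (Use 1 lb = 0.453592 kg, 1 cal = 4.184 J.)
Convert to SI: m = 28.9981 kg, h = 92.0 m
PE = mgh = (28.9981)(5.6)(92.0) = 14939.8 J = 3571 cal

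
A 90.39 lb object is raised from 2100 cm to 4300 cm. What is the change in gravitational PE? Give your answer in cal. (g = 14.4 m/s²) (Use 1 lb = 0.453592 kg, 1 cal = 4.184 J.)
Convert to SI: m = 41.0002 kg, Δh = 22.0 m
ΔPE = mgΔh = (41.0002)(14.4)(22.0) = 12988.9 J = 3104 cal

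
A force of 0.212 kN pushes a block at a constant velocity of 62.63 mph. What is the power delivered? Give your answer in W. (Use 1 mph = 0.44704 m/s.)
Convert to SI: F = 212.0 N, v = 27.9981 m/s
P = Fv = (212.0)(27.9981) = 5936 W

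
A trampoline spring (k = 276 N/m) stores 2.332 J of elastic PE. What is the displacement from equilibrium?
x = √(2·PE/k) = √(2·2.332/276) = 0.13 m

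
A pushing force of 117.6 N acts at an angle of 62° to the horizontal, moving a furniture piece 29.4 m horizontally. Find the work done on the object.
W = F·d·cosθ = (117.6)(29.4)cos(62°) = 1623 J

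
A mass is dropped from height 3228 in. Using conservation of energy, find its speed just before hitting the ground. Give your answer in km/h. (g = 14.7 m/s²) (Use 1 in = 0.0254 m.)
Convert to SI: h = 81.9912 m
mgh = ½mv² ⇒ v = √(2gh) = √(2·14.7·81.9912) = 49.0973 m/s = 176.8 km/h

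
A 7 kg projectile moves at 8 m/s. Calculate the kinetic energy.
KE = ½mv² = ½(7)(8)² = 224.0 J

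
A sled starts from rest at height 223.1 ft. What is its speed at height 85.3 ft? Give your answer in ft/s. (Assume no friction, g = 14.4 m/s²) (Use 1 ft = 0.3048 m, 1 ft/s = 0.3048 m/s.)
Convert to SI: h₁−h₂ = 42.0014 m
mgh₁ = mgh₂ + ½mv² ⇒ v = √(2g(h₁−h₂)) = √(2·14.4·42.0014) = 34.7799 m/s = 114.1 ft/s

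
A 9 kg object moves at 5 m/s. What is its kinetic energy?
KE = ½mv² = ½(9)(5)² = 112.5 J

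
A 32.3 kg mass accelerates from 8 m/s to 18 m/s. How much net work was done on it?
W = ΔKE = ½m(v₂² − v₁²) = ½(32.3)(18² − 8²) = 4199.0 J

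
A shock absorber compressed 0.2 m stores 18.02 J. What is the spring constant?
k = 2·PE/x² = 2·18.02/(0.2)² = 901.0 N/m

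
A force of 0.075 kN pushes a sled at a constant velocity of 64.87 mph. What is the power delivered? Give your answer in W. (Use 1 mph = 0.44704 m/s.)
Convert to SI: F = 75.0 N, v = 28.9995 m/s
P = Fv = (75.0)(28.9995) = 2175 W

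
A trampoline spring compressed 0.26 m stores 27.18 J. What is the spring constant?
k = 2·PE/x² = 2·27.18/(0.26)² = 804.1 N/m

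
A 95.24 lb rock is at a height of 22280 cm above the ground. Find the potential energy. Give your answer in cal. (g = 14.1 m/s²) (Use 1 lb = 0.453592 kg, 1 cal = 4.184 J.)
Convert to SI: m = 43.2001 kg, h = 222.8 m
PE = mgh = (43.2001)(14.1)(222.8) = 135712 J = 32440 cal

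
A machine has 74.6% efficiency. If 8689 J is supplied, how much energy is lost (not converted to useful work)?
W_lost = W_in(1 − η) = 8689·(1 − 0.746) = 2207 J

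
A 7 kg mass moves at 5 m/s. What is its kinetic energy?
KE = ½mv² = ½(7)(5)² = 87.5 J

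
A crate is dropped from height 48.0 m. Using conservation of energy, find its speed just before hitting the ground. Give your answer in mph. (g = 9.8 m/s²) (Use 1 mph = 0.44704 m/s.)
mgh = ½mv² ⇒ v = √(2gh) = √(2·9.8·48.0) = 30.6725 m/s = 68.61 mph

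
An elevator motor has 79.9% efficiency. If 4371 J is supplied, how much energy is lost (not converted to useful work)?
W_lost = W_in(1 − η) = 4371·(1 − 0.799) = 878.6 J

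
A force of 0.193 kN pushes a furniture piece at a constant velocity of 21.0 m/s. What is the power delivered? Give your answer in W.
Convert to SI: F = 193.0 N, v = 21.0 m/s
P = Fv = (193.0)(21.0) = 4053 W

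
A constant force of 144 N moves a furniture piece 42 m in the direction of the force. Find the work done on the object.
W = F·d = (144)(42) = 6048 J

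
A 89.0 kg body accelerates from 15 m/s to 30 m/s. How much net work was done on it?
W = ΔKE = ½m(v₂² − v₁²) = ½(89.0)(30² − 15²) = 30037.5 J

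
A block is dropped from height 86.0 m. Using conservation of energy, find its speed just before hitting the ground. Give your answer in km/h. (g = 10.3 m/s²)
mgh = ½mv² ⇒ v = √(2gh) = √(2·10.3·86.0) = 42.0904 m/s = 151.5 km/h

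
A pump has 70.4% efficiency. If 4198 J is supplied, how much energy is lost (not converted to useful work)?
W_lost = W_in(1 − η) = 4198·(1 − 0.704) = 1243 J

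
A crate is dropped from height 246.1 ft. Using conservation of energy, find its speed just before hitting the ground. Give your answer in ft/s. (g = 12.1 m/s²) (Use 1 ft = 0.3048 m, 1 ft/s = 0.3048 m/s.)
Convert to SI: h = 75.0113 m
mgh = ½mv² ⇒ v = √(2gh) = √(2·12.1·75.0113) = 42.606 m/s = 139.8 ft/s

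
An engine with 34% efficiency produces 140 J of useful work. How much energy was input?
W_in = W_out/η = 140/0.34 = 411.8 J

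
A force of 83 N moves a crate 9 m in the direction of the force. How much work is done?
W = F·d = (83)(9) = 747.0 J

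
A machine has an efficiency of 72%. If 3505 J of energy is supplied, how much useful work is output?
W_out = η·W_in = 0.72·3505 = 2523.6 J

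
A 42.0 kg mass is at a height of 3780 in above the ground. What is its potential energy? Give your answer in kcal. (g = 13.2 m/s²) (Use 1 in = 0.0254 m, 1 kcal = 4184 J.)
Convert to SI: m = 42.0 kg, h = 96.012 m
PE = mgh = (42.0)(13.2)(96.012) = 53229.1 J = 12.72 kcal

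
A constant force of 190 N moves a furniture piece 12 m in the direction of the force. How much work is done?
W = F·d = (190)(12) = 2280 J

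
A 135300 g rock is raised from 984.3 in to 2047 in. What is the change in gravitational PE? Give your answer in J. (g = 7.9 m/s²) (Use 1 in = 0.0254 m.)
Convert to SI: m = 135.3 kg, Δh = 26.9926 m
ΔPE = mgΔh = (135.3)(7.9)(26.9926) = 28850 J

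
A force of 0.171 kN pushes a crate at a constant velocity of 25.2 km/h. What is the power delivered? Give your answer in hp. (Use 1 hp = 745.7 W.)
Convert to SI: F = 171.0 N, v = 7.0 m/s
P = Fv = (171.0)(7.0) = 1197.0 W = 1.605 hp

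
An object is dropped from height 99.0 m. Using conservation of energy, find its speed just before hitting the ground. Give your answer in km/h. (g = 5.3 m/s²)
mgh = ½mv² ⇒ v = √(2gh) = √(2·5.3·99.0) = 32.3944 m/s = 116.6 km/h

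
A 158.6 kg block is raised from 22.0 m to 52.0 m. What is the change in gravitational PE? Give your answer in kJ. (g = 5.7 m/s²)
ΔPE = mgΔh = (158.6)(5.7)(30.0) = 27120.6 J = 27.12 kJ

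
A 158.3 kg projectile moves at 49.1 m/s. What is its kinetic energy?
KE = ½mv² = ½(158.3)(49.1)² = 190800 J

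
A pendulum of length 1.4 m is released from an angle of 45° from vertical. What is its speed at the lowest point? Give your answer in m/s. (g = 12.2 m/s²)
h = L(1 − cosθ) = 1.4(1 − cos45°) = 0.410051 m
v = √(2gh) = √(2·12.2·0.410051) = 3.163 m/s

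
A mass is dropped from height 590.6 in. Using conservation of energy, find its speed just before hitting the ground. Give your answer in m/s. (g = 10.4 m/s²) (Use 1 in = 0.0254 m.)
Convert to SI: h = 15.0012 m
mgh = ½mv² ⇒ v = √(2gh) = √(2·10.4·15.0012) = 17.66 m/s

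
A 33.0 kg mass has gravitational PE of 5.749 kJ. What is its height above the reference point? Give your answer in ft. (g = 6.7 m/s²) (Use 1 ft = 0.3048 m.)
Convert to SI: m = 33.0 kg, PE = 5749.0 J
h = PE/(mg) = 5749.0/(33.0·6.7) = 26.0018 m = 85.31 ft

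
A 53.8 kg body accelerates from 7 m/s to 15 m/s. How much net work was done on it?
W = ΔKE = ½m(v₂² − v₁²) = ½(53.8)(15² − 7²) = 4734.4 J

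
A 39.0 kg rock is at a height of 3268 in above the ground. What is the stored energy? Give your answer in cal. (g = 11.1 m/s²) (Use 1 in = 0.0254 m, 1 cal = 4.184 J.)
Convert to SI: m = 39.0 kg, h = 83.0072 m
PE = mgh = (39.0)(11.1)(83.0072) = 35933.8 J = 8588 cal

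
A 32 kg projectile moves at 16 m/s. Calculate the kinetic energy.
KE = ½mv² = ½(32)(16)² = 4096.0 J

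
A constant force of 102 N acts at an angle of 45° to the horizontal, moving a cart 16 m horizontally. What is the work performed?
W = F·d·cosθ = (102)(16)cos(45°) = 1154 J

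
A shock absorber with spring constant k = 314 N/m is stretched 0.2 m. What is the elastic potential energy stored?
PE = ½kx² = ½(314)(0.2)² = 6.28 J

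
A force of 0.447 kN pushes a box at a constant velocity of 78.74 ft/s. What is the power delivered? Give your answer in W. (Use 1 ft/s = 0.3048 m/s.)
Convert to SI: F = 447.0 N, v = 24.0 m/s
P = Fv = (447.0)(24.0) = 10730 W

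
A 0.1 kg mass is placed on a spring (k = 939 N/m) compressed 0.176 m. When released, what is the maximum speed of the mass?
½kx² = ½mv² ⇒ v = x√(k/m) = (0.176)√(939/0.1) = 17.05 m/s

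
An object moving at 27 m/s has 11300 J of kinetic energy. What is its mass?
m = 2·KE/v² = 2·11300/(27)² = 31.0 kg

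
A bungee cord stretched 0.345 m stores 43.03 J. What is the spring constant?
k = 2·PE/x² = 2·43.03/(0.345)² = 723.0 N/m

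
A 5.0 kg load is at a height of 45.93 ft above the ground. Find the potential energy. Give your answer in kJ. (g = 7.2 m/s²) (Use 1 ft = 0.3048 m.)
Convert to SI: m = 5.0 kg, h = 13.9995 m
PE = mgh = (5.0)(7.2)(13.9995) = 503.981 J = 0.504 kJ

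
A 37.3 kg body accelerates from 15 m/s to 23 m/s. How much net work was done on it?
W = ΔKE = ½m(v₂² − v₁²) = ½(37.3)(23² − 15²) = 5669.6 J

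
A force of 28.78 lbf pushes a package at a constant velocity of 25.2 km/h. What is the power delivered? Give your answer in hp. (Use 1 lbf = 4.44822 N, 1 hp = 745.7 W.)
Convert to SI: F = 128.02 N, v = 7.0 m/s
P = Fv = (128.02)(7.0) = 896.138 W = 1.202 hp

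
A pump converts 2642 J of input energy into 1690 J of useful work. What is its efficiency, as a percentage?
η = W_out/W_in = 1690/2642 = 63.97%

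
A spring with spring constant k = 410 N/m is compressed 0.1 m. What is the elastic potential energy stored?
PE = ½kx² = ½(410)(0.1)² = 2.05 J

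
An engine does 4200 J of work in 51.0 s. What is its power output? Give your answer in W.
P = W/t = 4200.0/51.0 = 82.35 W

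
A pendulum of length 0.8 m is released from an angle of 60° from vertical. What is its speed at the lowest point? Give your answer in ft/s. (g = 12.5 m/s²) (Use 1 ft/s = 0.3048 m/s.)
h = L(1 − cosθ) = 0.8(1 − cos60°) = 0.4 m
v = √(2gh) = √(2·12.5·0.4) = 3.16228 m/s = 10.37 ft/s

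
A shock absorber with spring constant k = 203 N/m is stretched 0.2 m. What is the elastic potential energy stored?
PE = ½kx² = ½(203)(0.2)² = 4.06 J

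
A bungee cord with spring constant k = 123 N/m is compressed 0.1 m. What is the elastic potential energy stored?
PE = ½kx² = ½(123)(0.1)² = 0.615 J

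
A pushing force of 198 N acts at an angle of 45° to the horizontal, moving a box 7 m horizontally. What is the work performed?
W = F·d·cosθ = (198)(7)cos(45°) = 980.0 J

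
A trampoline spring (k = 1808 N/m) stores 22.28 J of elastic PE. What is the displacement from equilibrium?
x = √(2·PE/k) = √(2·22.28/1808) = 0.157 m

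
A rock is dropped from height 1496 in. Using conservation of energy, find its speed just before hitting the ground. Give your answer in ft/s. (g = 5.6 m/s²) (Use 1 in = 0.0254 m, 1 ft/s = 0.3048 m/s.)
Convert to SI: h = 37.9984 m
mgh = ½mv² ⇒ v = √(2gh) = √(2·5.6·37.9984) = 20.6296 m/s = 67.68 ft/s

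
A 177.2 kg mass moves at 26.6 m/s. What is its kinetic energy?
KE = ½mv² = ½(177.2)(26.6)² = 62690 J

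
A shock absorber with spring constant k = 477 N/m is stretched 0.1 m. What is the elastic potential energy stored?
PE = ½kx² = ½(477)(0.1)² = 2.385 J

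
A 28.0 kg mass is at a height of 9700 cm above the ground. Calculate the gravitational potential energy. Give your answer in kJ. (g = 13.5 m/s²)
Convert to SI: m = 28.0 kg, h = 97.0 m
PE = mgh = (28.0)(13.5)(97.0) = 36666.0 J = 36.67 kJ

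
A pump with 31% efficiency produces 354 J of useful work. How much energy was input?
W_in = W_out/η = 354/0.31 = 1142 J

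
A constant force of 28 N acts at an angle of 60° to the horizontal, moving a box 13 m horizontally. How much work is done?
W = F·d·cosθ = (28)(13)cos(60°) = 182.0 J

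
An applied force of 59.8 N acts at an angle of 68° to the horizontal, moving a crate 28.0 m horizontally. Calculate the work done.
W = F·d·cosθ = (59.8)(28.0)cos(68°) = 627.2 J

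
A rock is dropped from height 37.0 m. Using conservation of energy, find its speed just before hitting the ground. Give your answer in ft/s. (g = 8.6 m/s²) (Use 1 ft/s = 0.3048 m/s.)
mgh = ½mv² ⇒ v = √(2gh) = √(2·8.6·37.0) = 25.227 m/s = 82.77 ft/s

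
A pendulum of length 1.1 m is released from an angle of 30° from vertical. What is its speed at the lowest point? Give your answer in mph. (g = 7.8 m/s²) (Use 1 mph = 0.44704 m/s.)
h = L(1 − cosθ) = 1.1(1 − cos30°) = 0.147372 m
v = √(2gh) = √(2·7.8·0.147372) = 1.51625 m/s = 3.392 mph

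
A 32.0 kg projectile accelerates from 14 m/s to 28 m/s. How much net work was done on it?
W = ΔKE = ½m(v₂² − v₁²) = ½(32.0)(28² − 14²) = 9408.0 J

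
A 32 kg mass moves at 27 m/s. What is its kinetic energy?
KE = ½mv² = ½(32)(27)² = 11664.0 J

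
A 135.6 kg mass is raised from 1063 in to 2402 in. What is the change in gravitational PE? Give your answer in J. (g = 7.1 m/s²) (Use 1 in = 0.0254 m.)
Convert to SI: m = 135.6 kg, Δh = 34.0106 m
ΔPE = mgΔh = (135.6)(7.1)(34.0106) = 32740 J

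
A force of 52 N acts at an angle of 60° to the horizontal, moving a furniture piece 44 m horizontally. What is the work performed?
W = F·d·cosθ = (52)(44)cos(60°) = 1144 J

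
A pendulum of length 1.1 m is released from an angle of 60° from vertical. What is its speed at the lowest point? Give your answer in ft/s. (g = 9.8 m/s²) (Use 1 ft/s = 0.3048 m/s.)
h = L(1 − cosθ) = 1.1(1 − cos60°) = 0.55 m
v = √(2gh) = √(2·9.8·0.55) = 3.28329 m/s = 10.77 ft/s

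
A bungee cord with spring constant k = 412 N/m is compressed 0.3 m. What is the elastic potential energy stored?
PE = ½kx² = ½(412)(0.3)² = 18.54 J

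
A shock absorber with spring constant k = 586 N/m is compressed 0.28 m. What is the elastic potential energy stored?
PE = ½kx² = ½(586)(0.28)² = 22.97 J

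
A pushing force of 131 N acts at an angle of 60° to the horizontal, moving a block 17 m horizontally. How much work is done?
W = F·d·cosθ = (131)(17)cos(60°) = 1114 J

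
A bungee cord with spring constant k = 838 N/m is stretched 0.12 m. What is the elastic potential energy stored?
PE = ½kx² = ½(838)(0.12)² = 6.034 J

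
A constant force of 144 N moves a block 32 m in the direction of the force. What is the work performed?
W = F·d = (144)(32) = 4608 J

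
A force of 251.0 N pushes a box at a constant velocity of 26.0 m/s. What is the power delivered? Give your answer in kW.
P = Fv = (251.0)(26.0) = 6526.0 W = 6.526 kW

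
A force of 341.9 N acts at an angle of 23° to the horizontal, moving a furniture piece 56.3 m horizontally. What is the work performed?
W = F·d·cosθ = (341.9)(56.3)cos(23°) = 17720 J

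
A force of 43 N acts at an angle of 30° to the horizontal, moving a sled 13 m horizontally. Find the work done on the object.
W = F·d·cosθ = (43)(13)cos(30°) = 484.1 J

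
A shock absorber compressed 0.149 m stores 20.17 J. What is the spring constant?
k = 2·PE/x² = 2·20.17/(0.149)² = 1817 N/m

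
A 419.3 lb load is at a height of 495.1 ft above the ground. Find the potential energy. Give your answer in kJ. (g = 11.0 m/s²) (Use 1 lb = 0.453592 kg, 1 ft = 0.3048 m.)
Convert to SI: m = 190.191 kg, h = 150.906 m
PE = mgh = (190.191)(11.0)(150.906) = 315712 J = 315.7 kJ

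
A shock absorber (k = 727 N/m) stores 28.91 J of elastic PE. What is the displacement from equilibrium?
x = √(2·PE/k) = √(2·28.91/727) = 0.282 m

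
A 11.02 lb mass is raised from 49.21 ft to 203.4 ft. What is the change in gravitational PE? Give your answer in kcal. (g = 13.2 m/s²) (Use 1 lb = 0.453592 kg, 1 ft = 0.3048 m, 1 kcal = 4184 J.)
Convert to SI: m = 4.99858 kg, Δh = 46.9971 m
ΔPE = mgΔh = (4.99858)(13.2)(46.9971) = 3100.93 J = 0.7411 kcal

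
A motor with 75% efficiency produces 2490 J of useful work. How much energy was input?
W_in = W_out/η = 2490/0.75 = 3320 J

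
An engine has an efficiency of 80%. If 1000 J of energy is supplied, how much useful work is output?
W_out = η·W_in = 0.8·1000 = 800.0 J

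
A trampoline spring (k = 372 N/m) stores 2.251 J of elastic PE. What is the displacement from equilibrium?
x = √(2·PE/k) = √(2·2.251/372) = 0.11 m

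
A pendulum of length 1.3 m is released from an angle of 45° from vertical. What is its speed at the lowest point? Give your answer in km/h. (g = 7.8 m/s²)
h = L(1 − cosθ) = 1.3(1 − cos45°) = 0.380761 m
v = √(2gh) = √(2·7.8·0.380761) = 2.43719 m/s = 8.774 km/h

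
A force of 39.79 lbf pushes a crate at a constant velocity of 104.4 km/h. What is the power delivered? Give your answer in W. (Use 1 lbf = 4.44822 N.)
Convert to SI: F = 176.995 N, v = 29.0 m/s
P = Fv = (176.995)(29.0) = 5133 W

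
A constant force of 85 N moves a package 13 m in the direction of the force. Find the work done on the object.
W = F·d = (85)(13) = 1105 J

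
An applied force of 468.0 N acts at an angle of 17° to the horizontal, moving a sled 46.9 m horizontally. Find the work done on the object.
W = F·d·cosθ = (468.0)(46.9)cos(17°) = 20990 J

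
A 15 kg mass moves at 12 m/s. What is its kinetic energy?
KE = ½mv² = ½(15)(12)² = 1080.0 J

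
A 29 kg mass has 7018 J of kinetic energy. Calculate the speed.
v = √(2·KE/m) = √(2·7018/29) = 22.0 m/s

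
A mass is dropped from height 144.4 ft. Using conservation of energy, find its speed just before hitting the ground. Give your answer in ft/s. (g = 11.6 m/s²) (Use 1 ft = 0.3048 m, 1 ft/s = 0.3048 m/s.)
Convert to SI: h = 44.0131 m
mgh = ½mv² ⇒ v = √(2gh) = √(2·11.6·44.0131) = 31.9547 m/s = 104.8 ft/s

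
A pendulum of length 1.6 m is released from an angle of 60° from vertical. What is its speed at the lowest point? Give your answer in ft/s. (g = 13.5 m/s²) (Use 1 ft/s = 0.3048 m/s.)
h = L(1 − cosθ) = 1.6(1 − cos60°) = 0.8 m
v = √(2gh) = √(2·13.5·0.8) = 4.64758 m/s = 15.25 ft/s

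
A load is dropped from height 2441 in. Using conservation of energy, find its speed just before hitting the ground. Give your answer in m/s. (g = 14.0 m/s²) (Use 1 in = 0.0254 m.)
Convert to SI: h = 62.0014 m
mgh = ½mv² ⇒ v = √(2gh) = √(2·14.0·62.0014) = 41.67 m/s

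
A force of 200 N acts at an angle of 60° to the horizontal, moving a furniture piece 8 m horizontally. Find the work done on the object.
W = F·d·cosθ = (200)(8)cos(60°) = 800.0 J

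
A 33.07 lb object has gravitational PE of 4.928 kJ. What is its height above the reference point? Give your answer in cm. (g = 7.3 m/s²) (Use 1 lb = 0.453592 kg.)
Convert to SI: m = 15.0003 kg, PE = 4928.0 J
h = PE/(mg) = 4928.0/(15.0003·7.3) = 45.0037 m = 4500 cm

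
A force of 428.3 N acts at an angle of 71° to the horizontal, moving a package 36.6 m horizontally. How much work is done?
W = F·d·cosθ = (428.3)(36.6)cos(71°) = 5104 J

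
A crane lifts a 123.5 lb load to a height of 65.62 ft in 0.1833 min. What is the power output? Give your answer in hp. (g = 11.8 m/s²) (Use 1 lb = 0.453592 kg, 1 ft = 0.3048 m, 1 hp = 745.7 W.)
Convert to SI: m = 56.0186 kg, h = 20.001 m, t = 10.998 s
P = mgh/t = (56.0186)(11.8)(20.001)/10.998 = 1202.13 W = 1.612 hp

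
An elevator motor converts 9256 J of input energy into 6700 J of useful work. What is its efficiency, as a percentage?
η = W_out/W_in = 6700/9256 = 72.39%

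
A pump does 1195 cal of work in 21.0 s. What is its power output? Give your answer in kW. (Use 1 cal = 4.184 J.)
Convert to SI: W = 4999.88 J, t = 21.0 s
P = W/t = 4999.88/21.0 = 238.09 W = 0.2381 kW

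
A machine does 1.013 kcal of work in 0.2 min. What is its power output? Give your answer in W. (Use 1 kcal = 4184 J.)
Convert to SI: W = 4238.39 J, t = 12.0 s
P = W/t = 4238.39/12.0 = 353.2 W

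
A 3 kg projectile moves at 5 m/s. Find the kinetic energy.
KE = ½mv² = ½(3)(5)² = 37.5 J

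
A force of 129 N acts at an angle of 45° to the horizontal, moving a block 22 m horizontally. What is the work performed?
W = F·d·cosθ = (129)(22)cos(45°) = 2007 J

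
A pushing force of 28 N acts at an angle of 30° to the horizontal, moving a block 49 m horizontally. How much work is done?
W = F·d·cosθ = (28)(49)cos(30°) = 1188 J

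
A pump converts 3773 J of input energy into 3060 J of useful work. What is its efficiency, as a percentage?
η = W_out/W_in = 3060/3773 = 81.1%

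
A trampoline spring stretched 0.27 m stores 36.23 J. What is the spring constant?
k = 2·PE/x² = 2·36.23/(0.27)² = 994.0 N/m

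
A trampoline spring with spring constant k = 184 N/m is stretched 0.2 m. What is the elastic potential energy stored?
PE = ½kx² = ½(184)(0.2)² = 3.68 J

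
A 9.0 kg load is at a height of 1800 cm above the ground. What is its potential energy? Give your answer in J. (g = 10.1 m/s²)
Convert to SI: m = 9.0 kg, h = 18.0 m
PE = mgh = (9.0)(10.1)(18.0) = 1636 J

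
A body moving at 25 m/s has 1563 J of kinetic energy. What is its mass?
m = 2·KE/v² = 2·1563/(25)² = 5.002 kg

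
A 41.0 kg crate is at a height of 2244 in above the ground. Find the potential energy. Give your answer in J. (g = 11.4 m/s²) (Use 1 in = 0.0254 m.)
Convert to SI: m = 41.0 kg, h = 56.9976 m
PE = mgh = (41.0)(11.4)(56.9976) = 26640 J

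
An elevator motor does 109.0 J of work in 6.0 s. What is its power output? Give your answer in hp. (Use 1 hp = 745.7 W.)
P = W/t = 109.0/6.0 = 18.1667 W = 0.02436 hp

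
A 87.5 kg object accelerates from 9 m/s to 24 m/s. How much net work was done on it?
W = ΔKE = ½m(v₂² − v₁²) = ½(87.5)(24² − 9²) = 21656.25 J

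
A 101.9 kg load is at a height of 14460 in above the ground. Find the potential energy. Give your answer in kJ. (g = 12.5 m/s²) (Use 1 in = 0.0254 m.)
Convert to SI: m = 101.9 kg, h = 367.284 m
PE = mgh = (101.9)(12.5)(367.284) = 467828 J = 467.8 kJ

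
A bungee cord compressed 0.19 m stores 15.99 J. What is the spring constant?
k = 2·PE/x² = 2·15.99/(0.19)² = 885.9 N/m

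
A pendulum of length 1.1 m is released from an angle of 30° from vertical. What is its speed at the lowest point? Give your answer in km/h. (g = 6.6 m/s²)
h = L(1 − cosθ) = 1.1(1 − cos30°) = 0.147372 m
v = √(2gh) = √(2·6.6·0.147372) = 1.39474 m/s = 5.021 km/h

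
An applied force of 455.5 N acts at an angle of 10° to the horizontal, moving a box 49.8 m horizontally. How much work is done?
W = F·d·cosθ = (455.5)(49.8)cos(10°) = 22340 J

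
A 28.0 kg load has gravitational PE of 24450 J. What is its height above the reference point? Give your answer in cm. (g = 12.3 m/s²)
h = PE/(mg) = 24450.0/(28.0·12.3) = 70.993 m = 7099 cm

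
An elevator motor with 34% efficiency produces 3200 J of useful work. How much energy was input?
W_in = W_out/η = 3200/0.34 = 9412 J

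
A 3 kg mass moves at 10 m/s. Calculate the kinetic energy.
KE = ½mv² = ½(3)(10)² = 150.0 J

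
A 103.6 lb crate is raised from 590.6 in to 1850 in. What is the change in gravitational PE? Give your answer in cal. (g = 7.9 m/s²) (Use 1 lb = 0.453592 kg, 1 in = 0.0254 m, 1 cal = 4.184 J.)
Convert to SI: m = 46.9921 kg, Δh = 31.9888 m
ΔPE = mgΔh = (46.9921)(7.9)(31.9888) = 11875.4 J = 2838 cal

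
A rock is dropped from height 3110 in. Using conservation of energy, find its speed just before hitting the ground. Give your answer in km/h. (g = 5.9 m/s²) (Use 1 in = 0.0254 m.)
Convert to SI: h = 78.994 m
mgh = ½mv² ⇒ v = √(2gh) = √(2·5.9·78.994) = 30.5308 m/s = 109.9 km/h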